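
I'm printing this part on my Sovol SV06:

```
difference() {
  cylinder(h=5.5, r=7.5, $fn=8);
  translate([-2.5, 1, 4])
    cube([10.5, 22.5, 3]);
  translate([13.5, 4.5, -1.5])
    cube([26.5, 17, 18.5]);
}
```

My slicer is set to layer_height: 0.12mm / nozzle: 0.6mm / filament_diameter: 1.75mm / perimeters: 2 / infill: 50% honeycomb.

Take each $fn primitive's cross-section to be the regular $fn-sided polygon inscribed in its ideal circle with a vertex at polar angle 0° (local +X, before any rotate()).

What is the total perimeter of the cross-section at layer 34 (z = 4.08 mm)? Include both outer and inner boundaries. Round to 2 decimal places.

At z = 4.08 mm: the r=7.5 cylinder contributes a regular 8-gon of circumradius 7.5 (perimeter = 2·8·7.500·sin(180°/8) = 45.92 mm); the cube at (-2.5, 1) is present — its section is the full 10.5×22.5 rectangle (perimeter 66.00 mm); the cube at (13.5, 4.5) (footprint 26.5×17) is included at this height (perimeter 87.00 mm); After the difference (first − rest): starting from the r=7.5 cylinder, the 10.5×22.5 cube at (-2.5, 1) partially overlaps it — only the 47.44 mm² overlap (of its 236.25 mm²) is removed, clipping the outline; the 26.5×17 cube at (13.5, 4.5) misses the remaining region (no effect) — boundary = 47.87 mm. Overall, the cross-section is a single solid region. Total boundary length (outer) = 47.87 mm.

47.87 mm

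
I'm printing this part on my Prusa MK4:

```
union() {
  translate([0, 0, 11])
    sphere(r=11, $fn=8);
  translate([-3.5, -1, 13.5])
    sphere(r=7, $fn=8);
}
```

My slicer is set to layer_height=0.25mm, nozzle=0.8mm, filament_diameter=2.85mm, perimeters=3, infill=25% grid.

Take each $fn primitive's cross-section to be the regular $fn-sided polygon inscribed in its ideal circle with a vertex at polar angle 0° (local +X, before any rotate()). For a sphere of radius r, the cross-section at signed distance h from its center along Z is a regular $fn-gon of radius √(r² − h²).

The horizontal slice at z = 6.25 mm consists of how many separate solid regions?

At z = 6.25 mm: the sphere: section is a regular 8-gon, circumradius = √(r²−h²) = √(11²−4.75²) = 9.922; the sphere at (-3.5, -1) is absent (|z−center|=7.250 > r=7); Taking the union: only the r=11 sphere is present, so the union is just that shape — 1 connected region. The result has 1 disconnected region.

1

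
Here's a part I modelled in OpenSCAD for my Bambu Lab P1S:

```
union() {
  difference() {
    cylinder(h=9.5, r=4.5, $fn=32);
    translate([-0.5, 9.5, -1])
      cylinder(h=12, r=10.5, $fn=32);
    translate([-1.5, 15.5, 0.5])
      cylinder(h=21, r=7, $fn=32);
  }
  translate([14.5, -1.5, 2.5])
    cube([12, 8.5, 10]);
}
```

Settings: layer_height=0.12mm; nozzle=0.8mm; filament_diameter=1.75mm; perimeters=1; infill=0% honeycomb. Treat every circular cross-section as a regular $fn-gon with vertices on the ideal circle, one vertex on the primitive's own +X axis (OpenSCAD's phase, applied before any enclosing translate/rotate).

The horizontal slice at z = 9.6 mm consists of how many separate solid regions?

At z = 9.6 mm: the cylinder does not reach this height (z outside [0, 9.5]); the r=10.5 cylinder at (-0.5, 9.5) gives a regular 32-gon of circumradius 10.5 (constant along its height); the r=7 cylinder at (-1.5, 15.5) contributes a regular 32-gon of circumradius 7; Taking the first minus the rest: the first operand is absent here, so nothing remains; the cube at (14.5, -1.5) (footprint 12×8.5) is included at this height; Combining (union): only the 12×8.5 cube at (14.5, -1.5) is present, so the union is just that shape — 1 connected region. The result has 1 disconnected region.

1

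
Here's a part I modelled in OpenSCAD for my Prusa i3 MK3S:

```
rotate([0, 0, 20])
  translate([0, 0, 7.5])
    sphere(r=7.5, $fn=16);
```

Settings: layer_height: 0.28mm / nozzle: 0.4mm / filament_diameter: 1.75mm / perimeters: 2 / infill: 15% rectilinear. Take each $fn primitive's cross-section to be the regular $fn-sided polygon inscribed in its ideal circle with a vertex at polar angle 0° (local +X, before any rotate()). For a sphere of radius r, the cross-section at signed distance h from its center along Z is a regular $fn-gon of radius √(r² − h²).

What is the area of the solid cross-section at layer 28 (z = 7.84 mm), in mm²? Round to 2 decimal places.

At z = 7.84 mm: the sphere: section is a regular 16-gon, circumradius = √(r²−h²) = √(7.5²−0.34²) = 7.492 (area = (16/2)·7.492²·sin(360°/16) = 171.85 mm²); (rotated 20° about Z; rotation is an isometry so areas/perimeters/island counts are preserved). Overall, the cross-section is a single solid region. Net area = 171.85 mm².

171.85 mm²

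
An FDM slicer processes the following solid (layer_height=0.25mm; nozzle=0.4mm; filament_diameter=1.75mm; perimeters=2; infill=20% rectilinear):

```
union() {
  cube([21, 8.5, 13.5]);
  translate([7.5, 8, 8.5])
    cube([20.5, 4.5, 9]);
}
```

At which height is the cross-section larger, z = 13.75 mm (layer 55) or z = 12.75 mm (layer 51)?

Layer 55 (z = 13.75): the cube does not reach this height (z outside [0, 13.5]); the cube at (7.5, 8) is present — its section is the full 20.5×4.5 rectangle (area 92.25 mm²); Combining (union): only the 20.5×4.5 cube at (7.5, 8) is present, so the union is just that shape — area = 92.25 mm². So its area = 92.25 mm². Layer 51 (z = 12.75): the cube is present — its section is the full 21×8.5 rectangle (area 178.50 mm²); the cube at (7.5, 8) (footprint 20.5×4.5) is included at this height (area 92.25 mm²); Taking the union: the regions partially overlap — summed areas 270.75 mm² minus the doubly-counted overlap 6.75 mm² gives 264.00 mm² — area = 264.00 mm². So its area = 264.00 mm². Layer 51 is larger (264.00 vs 92.25 mm²).

layer 51 (z = 12.75 mm)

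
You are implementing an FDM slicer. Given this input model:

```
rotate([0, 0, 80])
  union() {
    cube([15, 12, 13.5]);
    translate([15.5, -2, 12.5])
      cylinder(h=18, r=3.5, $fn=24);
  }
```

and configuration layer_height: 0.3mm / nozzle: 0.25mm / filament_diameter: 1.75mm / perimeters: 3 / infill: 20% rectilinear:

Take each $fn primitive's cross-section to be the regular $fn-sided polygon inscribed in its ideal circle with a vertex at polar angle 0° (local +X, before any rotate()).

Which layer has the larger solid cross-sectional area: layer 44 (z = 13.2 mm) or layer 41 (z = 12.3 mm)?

Layer 44 (z = 13.2): the cube (footprint 15×12) is included at this height (area 180.00 mm²); the r=3.5 cylinder at (15.5, -2) contributes a regular 24-gon of circumradius 3.5 (area = (24/2)·3.500²·sin(360°/24) = 38.05 mm²); Merging all regions: the regions partially overlap — summed areas 218.05 mm² minus the doubly-counted overlap 2.22 mm² gives 215.82 mm² — area = 215.82 mm²; (rotated 80° about Z; rotation is an isometry so areas/perimeters/island counts are preserved). So its area = 215.82 mm². Layer 41 (z = 12.3): the 15×12 cube contributes its full rectangle (area 180.00 mm²); the cylinder at (15.5, -2) is not intersected at this z (z outside [12.5, 30.5]); Combining (union): only the 15×12 cube is present, so the union is just that shape — area = 180.00 mm²; (rotated 80° about Z; rotation is an isometry so areas/perimeters/island counts are preserved). So its area = 180.00 mm². Layer 44 is larger (215.82 vs 180.00 mm²).

layer 44 (z = 13.2 mm)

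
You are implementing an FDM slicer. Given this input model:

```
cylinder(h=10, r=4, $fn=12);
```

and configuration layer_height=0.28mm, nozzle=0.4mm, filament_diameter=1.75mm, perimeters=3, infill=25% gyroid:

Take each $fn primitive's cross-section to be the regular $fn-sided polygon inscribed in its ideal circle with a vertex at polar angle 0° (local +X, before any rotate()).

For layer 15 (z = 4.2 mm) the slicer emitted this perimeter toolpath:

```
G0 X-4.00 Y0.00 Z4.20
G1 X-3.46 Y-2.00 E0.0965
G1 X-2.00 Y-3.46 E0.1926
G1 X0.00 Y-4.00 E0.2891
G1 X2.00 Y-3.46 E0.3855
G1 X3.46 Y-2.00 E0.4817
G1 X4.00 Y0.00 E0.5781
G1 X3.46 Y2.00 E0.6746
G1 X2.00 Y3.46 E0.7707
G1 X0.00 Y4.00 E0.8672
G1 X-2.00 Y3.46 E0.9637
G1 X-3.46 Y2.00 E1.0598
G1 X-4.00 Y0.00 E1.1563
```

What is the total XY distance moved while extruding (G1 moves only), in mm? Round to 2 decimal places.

24.83 mm

Sum the Euclidean lengths of each G1 segment: total = 24.83 mm.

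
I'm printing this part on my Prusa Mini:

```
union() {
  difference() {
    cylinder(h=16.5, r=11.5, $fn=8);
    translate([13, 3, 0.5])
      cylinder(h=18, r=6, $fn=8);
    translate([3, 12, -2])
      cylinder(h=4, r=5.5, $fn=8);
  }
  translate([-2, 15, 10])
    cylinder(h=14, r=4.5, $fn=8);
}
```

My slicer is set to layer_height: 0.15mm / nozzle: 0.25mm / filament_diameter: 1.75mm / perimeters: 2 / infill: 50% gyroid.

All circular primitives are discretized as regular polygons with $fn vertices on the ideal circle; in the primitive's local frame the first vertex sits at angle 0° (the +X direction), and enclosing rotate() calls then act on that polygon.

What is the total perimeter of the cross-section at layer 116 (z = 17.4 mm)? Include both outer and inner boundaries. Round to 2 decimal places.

At z = 17.4 mm: the cylinder is not intersected at this z (z outside [0, 16.5]); the cylinder at (13, 3): section is a regular 8-gon, circumradius r=6 (perimeter = 2·8·6.000·sin(180°/8) = 36.74 mm); the cylinder at (3, 12) is absent (z outside [-2, 2]); After the difference (first − rest): the first operand is absent here, so nothing remains; the r=4.5 cylinder at (-2, 15) contributes a regular 8-gon of circumradius 4.5 (perimeter = 2·8·4.500·sin(180°/8) = 27.55 mm); Taking the union: only the r=4.5 cylinder at (-2, 15) is present, so the union is just that shape — boundary = 27.55 mm. Overall, the cross-section is a single solid region. Total boundary length (outer) = 27.55 mm.

27.55 mm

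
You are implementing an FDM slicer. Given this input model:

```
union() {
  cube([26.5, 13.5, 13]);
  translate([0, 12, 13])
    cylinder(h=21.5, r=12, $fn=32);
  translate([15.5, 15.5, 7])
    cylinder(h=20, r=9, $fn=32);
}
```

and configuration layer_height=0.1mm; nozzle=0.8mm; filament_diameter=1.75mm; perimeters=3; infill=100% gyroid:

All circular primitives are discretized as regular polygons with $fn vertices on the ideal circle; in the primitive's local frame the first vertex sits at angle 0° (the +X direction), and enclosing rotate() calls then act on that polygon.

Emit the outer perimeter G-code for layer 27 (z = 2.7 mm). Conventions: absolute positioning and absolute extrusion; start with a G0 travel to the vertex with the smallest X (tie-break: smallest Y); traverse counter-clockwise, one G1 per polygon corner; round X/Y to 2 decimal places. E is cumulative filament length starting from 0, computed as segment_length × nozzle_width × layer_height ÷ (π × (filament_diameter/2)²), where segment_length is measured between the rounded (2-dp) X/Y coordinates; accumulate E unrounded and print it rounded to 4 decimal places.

G0 X0.00 Y0.00 Z2.70
G1 X26.50 Y0.00 E0.8814
G1 X26.50 Y13.50 E1.3304
G1 X0.00 Y13.50 E2.2118
G1 X0.00 Y0.00 E2.6608

At z = 2.7 mm: the cube (footprint 26.5×13.5) is included at this height; the cylinder at (0, 12) is absent (z outside [13, 34.5]); the cylinder at (15.5, 15.5) is absent (z outside [7, 27]); Combining (union): only the 26.5×13.5 cube is present, so the union is just that shape — 1 connected region. The outline is a single polygon with 4 vertices. Extrusion per mm of travel: 0.8 × 0.1 / (π × 0.875²) = 0.033260. Accumulating E over each segment gives final E = 2.6608.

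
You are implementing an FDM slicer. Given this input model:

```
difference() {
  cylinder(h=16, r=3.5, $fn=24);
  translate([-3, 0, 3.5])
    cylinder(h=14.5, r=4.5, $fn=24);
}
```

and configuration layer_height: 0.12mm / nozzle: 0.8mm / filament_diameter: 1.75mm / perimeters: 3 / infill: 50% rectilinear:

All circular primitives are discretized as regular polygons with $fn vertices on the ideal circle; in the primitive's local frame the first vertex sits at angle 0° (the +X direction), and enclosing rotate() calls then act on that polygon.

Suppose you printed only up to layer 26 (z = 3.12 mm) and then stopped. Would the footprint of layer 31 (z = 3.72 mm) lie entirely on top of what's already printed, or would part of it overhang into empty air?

entirely on top

Compare the two slices. At z = 3.12: the r=3.5 cylinder contributes a regular 24-gon of circumradius 3.5 (area = (24/2)·3.500²·sin(360°/24) = 38.05 mm²); the cylinder at (-3, 0) is not intersected at this z (z outside [3.5, 18]); Subtracting the remaining from the first: none of the subtracted shapes is present at this height, so the r=3.5 cylinder is unchanged — area = 38.05 mm². At z = 3.72: the r=3.5 cylinder gives a regular 24-gon of circumradius 3.5 (constant along its height) (area = (24/2)·3.500²·sin(360°/24) = 38.05 mm²); the r=4.5 cylinder at (-3, 0) contributes a regular 24-gon of circumradius 4.5 (area = (24/2)·4.500²·sin(360°/24) = 62.89 mm²); Taking the first minus the rest: starting from the r=3.5 cylinder (38.05 mm²), the r=4.5 cylinder at (-3, 0) partially overlaps it — only the 25.77 mm² overlap (of its 62.89 mm²) is removed, clipping the outline — area = 12.28 mm². Checking containment: the cross-section at z = 3.72 is a subset of the cross-section at z = 3.12.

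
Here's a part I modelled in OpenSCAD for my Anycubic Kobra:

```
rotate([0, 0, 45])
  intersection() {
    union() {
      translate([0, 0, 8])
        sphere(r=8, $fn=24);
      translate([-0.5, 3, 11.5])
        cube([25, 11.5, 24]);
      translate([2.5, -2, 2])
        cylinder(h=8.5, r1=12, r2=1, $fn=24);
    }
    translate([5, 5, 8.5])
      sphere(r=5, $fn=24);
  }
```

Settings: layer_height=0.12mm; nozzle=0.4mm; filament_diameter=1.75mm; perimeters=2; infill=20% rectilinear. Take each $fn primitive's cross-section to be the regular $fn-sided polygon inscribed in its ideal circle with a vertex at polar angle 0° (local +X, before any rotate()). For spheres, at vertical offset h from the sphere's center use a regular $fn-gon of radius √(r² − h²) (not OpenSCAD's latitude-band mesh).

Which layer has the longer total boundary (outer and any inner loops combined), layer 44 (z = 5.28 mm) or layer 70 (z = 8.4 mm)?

layer 70 (z = 8.4 mm)

Layer 44 (z = 5.28): the sphere: section is a regular 24-gon, circumradius = √(r²−h²) = √(8²−2.72²) = 7.523 (perimeter = 2·24·7.523·sin(180°/24) = 47.14 mm); the cube at (-0.5, 3) is absent (z outside [11.5, 35.5]); the cone at (2.5, -2): at t=0.386 of its height the radius interpolates to r₁+(r₂−r₁)t = 7.755, giving a regular 24-gon of that circumradius (perimeter = 2·24·7.755·sin(180°/24) = 48.59 mm); Combining (union): the regions partially overlap (shared area 132.89 mm²), so the edge portions inside another operand are dropped and the merged outline is re-measured after clipping — boundary = 54.35 mm; the r=5 sphere at (5, 5) slices to a regular 24-gon of circumradius 3.825 (√(r²−h²) with h=3.22 from center) (perimeter = 2·24·3.825·sin(180°/24) = 23.97 mm); Keeping only the common overlap: the r=5 sphere at (5, 5) partially overlaps the result so far; clipping to the common part keeps 26.06 mm² — boundary = 20.12 mm; (whole slice rotated 45° about Z — lengths, areas and connectivity unchanged). So its perimeter = 20.12 mm. Layer 70 (z = 8.4): the sphere: section is a regular 24-gon, circumradius = √(r²−h²) = √(8²−0.4²) = 7.990 (perimeter = 2·24·7.990·sin(180°/24) = 50.06 mm); the cube at (-0.5, 3) is absent (z outside [11.5, 35.5]); the cone at (2.5, -2) (r1=12→r2=1) has section circumradius 3.718 here — a regular 24-gon (perimeter = 2·24·3.718·sin(180°/24) = 23.29 mm); Merging all regions: the cone at (2.5, -2) lies entirely inside the r=8 sphere, so the union is just the r=8 sphere — boundary = 50.06 mm; the r=5 sphere at (5, 5) contributes a regular 24-gon of circumradius √(5²−0.1²) = 4.999 (perimeter = 2·24·4.999·sin(180°/24) = 31.32 mm); After intersecting: the r=5 sphere at (5, 5) partially overlaps that combined region; clipping to the common part keeps 42.02 mm² — boundary = 24.57 mm; (whole slice rotated 45° about Z — lengths, areas and connectivity unchanged). So its perimeter = 24.57 mm. Layer 70 is larger (24.57 vs 20.12 mm).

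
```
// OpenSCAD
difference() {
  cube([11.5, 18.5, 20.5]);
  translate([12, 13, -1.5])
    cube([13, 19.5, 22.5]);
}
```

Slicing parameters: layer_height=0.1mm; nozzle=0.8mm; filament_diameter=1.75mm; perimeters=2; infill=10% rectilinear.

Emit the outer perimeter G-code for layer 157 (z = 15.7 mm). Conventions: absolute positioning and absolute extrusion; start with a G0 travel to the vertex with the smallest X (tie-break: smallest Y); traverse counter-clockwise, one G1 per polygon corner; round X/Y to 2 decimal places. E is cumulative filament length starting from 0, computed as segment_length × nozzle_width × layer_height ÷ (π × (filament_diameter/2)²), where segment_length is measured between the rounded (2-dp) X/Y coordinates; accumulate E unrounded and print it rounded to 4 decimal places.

At z = 15.7 mm: the cube is present — its section is the full 11.5×18.5 rectangle; the cube at (12, 13) is present — its section is the full 13×19.5 rectangle; After the difference (first − rest): starting from the 11.5×18.5 cube, the 13×19.5 cube at (12, 13) misses the remaining region (no effect) — 1 connected region. The outline is a single polygon with 4 vertices. Extrusion per mm of travel: 0.8 × 0.1 / (π × 0.875²) = 0.033260. Accumulating E over each segment gives final E = 1.9956.

G0 X0.00 Y0.00 Z15.70
G1 X11.50 Y0.00 E0.3825
G1 X11.50 Y18.50 E0.9978
G1 X0.00 Y18.50 E1.3803
G1 X0.00 Y0.00 E1.9956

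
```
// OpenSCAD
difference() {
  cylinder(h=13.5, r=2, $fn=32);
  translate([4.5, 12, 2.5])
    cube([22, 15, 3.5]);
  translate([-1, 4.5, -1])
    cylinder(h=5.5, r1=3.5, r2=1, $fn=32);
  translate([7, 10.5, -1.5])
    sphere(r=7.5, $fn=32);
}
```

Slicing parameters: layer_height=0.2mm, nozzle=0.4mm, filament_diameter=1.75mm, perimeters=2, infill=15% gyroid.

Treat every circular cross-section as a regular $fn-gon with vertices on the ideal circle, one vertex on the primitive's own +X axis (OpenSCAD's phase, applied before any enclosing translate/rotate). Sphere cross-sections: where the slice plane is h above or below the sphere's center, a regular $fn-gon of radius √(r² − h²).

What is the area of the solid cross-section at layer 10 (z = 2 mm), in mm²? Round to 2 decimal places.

12.49 mm²

At z = 2 mm: the cylinder: section is a regular 32-gon, circumradius r=2 (area = (32/2)·2.000²·sin(360°/32) = 12.49 mm²); the cube at (4.5, 12) does not reach this height (z outside [2.5, 6]); the cone at (-1, 4.5): at t=0.545 of its height the radius interpolates to r₁+(r₂−r₁)t = 2.136, giving a regular 32-gon of that circumradius (area = (32/2)·2.136²·sin(360°/32) = 14.25 mm²); the r=7.5 sphere at (7, 10.5) contributes a regular 32-gon of circumradius √(7.5²−3.5²) = 6.633 (area = (32/2)·6.633²·sin(360°/32) = 137.34 mm²); After the difference (first − rest): starting from the r=2 cylinder (12.49 mm²), the cone at (-1, 4.5) misses the remaining region (no effect); the r=7.5 sphere at (7, 10.5) misses the remaining region (no effect) — area = 12.49 mm². Overall, the cross-section is a single solid region. Net area = 12.49 mm².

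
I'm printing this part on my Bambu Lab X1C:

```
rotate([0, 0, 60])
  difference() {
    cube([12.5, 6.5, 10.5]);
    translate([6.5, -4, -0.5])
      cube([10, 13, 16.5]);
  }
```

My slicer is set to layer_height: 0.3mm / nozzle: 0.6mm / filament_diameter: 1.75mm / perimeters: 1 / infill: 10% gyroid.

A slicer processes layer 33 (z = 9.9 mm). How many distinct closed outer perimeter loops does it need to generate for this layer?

At z = 9.9 mm: the 12.5×6.5 cube contributes its full rectangle; the cube at (6.5, -4) is present — its section is the full 10×13 rectangle; Taking the first minus the rest: starting from the 12.5×6.5 cube, the 10×13 cube at (6.5, -4) partially overlaps it — only the 39.00 mm² overlap (of its 130.00 mm²) is removed, clipping the outline — 1 connected region; (rotated 60° about Z; rotation is an isometry so areas/perimeters/island counts are preserved). The result has 1 disconnected region.

1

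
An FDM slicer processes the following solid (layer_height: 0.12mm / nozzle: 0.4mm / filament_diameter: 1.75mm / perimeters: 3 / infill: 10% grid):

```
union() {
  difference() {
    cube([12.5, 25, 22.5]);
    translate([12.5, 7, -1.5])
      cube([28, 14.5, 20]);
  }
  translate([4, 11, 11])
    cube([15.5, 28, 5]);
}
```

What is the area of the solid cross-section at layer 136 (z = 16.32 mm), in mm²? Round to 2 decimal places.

At z = 16.32 mm: the 12.5×25 cube contributes its full rectangle (area 312.50 mm²); the cube at (12.5, 7) is present — its section is the full 28×14.5 rectangle (area 406.00 mm²); After the difference (first − rest): starting from the 12.5×25 cube (312.50 mm²), the 28×14.5 cube at (12.5, 7) misses the remaining region (no effect) — area = 312.50 mm²; the cube at (4, 11) is not intersected at this z (z outside [11, 16]); Merging all regions: only the result so far is present, so the union is just that shape — area = 312.50 mm². Overall, the cross-section is a single solid region. Net area = 312.50 mm².

312.50 mm²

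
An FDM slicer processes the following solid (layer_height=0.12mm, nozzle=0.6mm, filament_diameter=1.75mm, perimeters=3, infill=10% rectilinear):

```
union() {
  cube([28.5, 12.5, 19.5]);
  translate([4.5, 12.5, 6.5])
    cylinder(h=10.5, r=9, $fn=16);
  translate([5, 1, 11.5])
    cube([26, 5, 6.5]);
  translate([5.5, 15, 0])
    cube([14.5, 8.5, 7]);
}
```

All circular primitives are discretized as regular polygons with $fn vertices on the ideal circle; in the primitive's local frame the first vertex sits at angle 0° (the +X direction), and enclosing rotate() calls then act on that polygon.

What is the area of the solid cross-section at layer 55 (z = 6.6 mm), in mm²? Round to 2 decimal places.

593.54 mm²

At z = 6.6 mm: the cube is present — its section is the full 28.5×12.5 rectangle (area 356.25 mm²); the r=9 cylinder at (4.5, 12.5) gives a regular 16-gon of circumradius 9 (constant along its height) (area = (16/2)·9.000²·sin(360°/16) = 247.98 mm²); the cube at (5, 1) does not reach this height (z outside [11.5, 18]); the cube at (5.5, 15) (footprint 14.5×8.5) is included at this height (area 123.25 mm²); Taking the union: the regions partially overlap — summed areas 727.48 mm² minus the doubly-counted overlap 133.93 mm² gives 593.54 mm² — area = 593.54 mm². Overall, the cross-section is a single solid region. Net area = 593.54 mm².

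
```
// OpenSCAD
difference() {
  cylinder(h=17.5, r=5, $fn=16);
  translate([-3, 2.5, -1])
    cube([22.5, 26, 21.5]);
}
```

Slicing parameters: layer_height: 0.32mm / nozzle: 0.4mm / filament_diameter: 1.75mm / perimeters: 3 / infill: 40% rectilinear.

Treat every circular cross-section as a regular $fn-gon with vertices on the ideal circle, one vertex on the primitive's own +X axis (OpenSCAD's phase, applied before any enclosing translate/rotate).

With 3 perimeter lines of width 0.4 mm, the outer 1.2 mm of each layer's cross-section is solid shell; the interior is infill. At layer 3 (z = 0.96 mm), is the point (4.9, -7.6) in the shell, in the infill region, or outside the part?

outside

At z = 0.96 mm: the cylinder: section is a regular 16-gon, circumradius r=5; the cube at (-3, 2.5) (footprint 22.5×26) is included at this height; Taking the first minus the rest: starting from the r=5 cylinder, the 22.5×26 cube at (-3, 2.5) partially overlaps it — only the 13.66 mm² overlap (of its 585.00 mm²) is removed, clipping the outline — 1 connected region. Overall, the cross-section is a single solid region. The nearest boundary edge runs (3.54, -3.54)→(1.91, -4.62); distance from the point to it = 4.14 mm. The point is not inside any of the regions above, so it lies outside the cross-section (4.14 mm from the nearest boundary).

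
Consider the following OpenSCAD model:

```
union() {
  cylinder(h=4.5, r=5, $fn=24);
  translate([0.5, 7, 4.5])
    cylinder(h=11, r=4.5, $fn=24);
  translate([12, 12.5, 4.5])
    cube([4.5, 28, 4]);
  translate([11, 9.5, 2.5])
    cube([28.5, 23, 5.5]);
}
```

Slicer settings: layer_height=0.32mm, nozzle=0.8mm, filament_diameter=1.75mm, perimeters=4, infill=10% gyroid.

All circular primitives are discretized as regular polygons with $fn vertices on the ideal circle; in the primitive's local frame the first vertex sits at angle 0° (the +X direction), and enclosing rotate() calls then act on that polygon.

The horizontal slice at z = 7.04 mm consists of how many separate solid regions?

2

At z = 7.04 mm: the cylinder does not reach this height (z outside [0, 4.5]); the r=4.5 cylinder at (0.5, 7) contributes a regular 24-gon of circumradius 4.5; the cube at (12, 12.5) is present — its section is the full 4.5×28 rectangle; the 28.5×23 cube at (11, 9.5) contributes its full rectangle; Taking the union: the regions partially overlap (shared area 90.00 mm²), so overlapping operands fuse into one piece — 2 connected regions. The result has 2 disconnected regions.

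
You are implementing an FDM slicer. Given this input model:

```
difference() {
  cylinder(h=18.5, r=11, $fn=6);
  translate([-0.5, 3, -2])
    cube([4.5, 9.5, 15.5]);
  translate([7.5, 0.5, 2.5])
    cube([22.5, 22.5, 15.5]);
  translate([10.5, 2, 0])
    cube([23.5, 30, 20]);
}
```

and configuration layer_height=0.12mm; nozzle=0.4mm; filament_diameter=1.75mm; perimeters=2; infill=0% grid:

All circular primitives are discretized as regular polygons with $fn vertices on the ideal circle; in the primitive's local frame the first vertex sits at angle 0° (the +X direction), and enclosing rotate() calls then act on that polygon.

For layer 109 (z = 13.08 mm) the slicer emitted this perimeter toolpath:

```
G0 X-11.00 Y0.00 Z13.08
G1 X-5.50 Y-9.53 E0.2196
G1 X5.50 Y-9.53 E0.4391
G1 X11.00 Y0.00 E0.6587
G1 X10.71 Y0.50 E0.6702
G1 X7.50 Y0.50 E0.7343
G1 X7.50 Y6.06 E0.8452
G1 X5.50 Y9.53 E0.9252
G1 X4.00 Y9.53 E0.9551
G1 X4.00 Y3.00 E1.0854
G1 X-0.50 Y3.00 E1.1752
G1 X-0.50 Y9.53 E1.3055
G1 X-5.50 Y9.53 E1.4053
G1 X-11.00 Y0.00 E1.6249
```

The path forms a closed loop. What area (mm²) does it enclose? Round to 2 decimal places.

276.17 mm²

Apply the shoelace formula to the sequence of (X, Y) vertices; enclosed area = 276.17 mm².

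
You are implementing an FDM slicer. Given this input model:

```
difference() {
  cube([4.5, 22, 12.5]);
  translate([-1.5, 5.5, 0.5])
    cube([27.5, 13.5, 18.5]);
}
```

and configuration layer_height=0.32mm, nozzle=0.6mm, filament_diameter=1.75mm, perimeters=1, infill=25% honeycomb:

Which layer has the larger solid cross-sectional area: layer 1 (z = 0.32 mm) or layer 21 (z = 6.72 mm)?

Layer 1 (z = 0.32): the cube is present — its section is the full 4.5×22 rectangle (area 99.00 mm²); the cube at (-1.5, 5.5) is not intersected at this z (z outside [0.5, 19]); Subtracting the remaining from the first: none of the subtracted shapes is present at this height, so the 4.5×22 cube is unchanged — area = 99.00 mm². So its area = 99.00 mm². Layer 21 (z = 6.72): the cube (footprint 4.5×22) is included at this height (area 99.00 mm²); the 27.5×13.5 cube at (-1.5, 5.5) contributes its full rectangle (area 371.25 mm²); Subtracting the remaining from the first: starting from the 4.5×22 cube (99.00 mm²), the 27.5×13.5 cube at (-1.5, 5.5) partially overlaps it — only the 60.75 mm² overlap (of its 371.25 mm²) is removed, clipping the outline — area = 38.25 mm². So its area = 38.25 mm². Layer 1 is larger (99.00 vs 38.25 mm²).

layer 1 (z = 0.32 mm)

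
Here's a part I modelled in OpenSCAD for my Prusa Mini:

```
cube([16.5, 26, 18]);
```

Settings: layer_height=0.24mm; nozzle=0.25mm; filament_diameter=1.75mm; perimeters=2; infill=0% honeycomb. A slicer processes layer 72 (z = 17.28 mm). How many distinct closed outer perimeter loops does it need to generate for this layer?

At z = 17.28 mm: the cube is present — its section is the full 16.5×26 rectangle. The result has 1 disconnected region.

1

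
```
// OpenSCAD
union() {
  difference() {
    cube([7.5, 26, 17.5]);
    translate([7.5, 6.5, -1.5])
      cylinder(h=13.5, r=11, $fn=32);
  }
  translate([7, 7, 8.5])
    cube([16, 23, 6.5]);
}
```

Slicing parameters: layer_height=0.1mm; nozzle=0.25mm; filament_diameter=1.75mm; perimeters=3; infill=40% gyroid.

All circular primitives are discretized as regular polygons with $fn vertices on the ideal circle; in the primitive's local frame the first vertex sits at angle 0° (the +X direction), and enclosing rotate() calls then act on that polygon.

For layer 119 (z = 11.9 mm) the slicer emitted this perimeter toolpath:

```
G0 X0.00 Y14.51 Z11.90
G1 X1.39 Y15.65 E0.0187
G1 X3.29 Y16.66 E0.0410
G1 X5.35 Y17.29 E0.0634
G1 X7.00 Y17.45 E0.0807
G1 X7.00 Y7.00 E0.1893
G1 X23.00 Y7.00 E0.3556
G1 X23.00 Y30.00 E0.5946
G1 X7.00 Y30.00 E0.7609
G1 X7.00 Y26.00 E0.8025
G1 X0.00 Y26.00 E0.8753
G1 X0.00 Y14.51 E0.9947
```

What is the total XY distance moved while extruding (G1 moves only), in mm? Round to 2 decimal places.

95.70 mm

Sum the Euclidean lengths of each G1 segment: total = 95.70 mm.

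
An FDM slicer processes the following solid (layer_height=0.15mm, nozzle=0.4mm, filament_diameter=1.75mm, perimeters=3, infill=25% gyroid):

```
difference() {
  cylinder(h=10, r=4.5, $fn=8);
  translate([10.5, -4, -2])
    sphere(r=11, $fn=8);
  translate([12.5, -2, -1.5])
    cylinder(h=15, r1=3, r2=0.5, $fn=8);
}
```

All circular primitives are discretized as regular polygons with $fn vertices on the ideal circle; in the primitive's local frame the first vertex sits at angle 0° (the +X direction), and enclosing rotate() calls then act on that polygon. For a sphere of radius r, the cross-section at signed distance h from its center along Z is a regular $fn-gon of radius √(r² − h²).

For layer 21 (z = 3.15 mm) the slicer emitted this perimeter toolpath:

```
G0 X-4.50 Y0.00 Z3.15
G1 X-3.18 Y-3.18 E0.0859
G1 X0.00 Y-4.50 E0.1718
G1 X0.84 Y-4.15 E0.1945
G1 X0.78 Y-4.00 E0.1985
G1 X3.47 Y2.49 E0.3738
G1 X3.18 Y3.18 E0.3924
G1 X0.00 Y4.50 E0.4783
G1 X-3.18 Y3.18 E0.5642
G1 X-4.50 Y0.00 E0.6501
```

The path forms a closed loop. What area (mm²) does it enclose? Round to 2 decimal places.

47.07 mm²

Apply the shoelace formula to the sequence of (X, Y) vertices; enclosed area = 47.07 mm².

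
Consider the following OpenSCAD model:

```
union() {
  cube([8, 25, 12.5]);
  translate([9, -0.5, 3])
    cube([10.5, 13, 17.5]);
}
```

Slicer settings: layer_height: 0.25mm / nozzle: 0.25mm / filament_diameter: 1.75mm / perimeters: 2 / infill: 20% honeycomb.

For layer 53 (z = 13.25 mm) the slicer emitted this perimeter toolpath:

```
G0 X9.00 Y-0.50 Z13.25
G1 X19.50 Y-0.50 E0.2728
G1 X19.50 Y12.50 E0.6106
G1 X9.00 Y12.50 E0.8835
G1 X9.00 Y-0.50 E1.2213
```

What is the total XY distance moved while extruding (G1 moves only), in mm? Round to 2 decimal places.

Sum the Euclidean lengths of each G1 segment: total = 47.00 mm.

47.00 mm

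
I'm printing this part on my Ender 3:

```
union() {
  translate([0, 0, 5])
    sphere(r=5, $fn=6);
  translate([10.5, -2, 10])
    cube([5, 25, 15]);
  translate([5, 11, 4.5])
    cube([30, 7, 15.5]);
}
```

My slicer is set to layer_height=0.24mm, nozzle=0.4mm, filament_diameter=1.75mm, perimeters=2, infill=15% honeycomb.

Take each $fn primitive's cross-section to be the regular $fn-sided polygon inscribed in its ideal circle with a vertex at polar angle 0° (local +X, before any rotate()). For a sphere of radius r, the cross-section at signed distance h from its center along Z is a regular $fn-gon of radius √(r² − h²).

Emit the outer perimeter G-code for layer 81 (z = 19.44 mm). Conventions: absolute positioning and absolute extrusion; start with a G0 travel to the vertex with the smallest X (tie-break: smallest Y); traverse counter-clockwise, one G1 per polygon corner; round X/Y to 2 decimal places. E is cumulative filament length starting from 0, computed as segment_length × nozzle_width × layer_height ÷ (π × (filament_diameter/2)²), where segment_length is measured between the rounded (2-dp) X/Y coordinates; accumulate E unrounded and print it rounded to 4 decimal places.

G0 X5.00 Y11.00 Z19.44
G1 X10.50 Y11.00 E0.2195
G1 X10.50 Y-2.00 E0.7384
G1 X15.50 Y-2.00 E0.9379
G1 X15.50 Y11.00 E1.4568
G1 X35.00 Y11.00 E2.2351
G1 X35.00 Y18.00 E2.5145
G1 X15.50 Y18.00 E3.2928
G1 X15.50 Y23.00 E3.4923
G1 X10.50 Y23.00 E3.6919
G1 X10.50 Y18.00 E3.8914
G1 X5.00 Y18.00 E4.1110
G1 X5.00 Y11.00 E4.3903

At z = 19.44 mm: the sphere is absent (|z−center|=14.440 > r=5); the cube at (10.5, -2) (footprint 5×25) is included at this height; the cube at (5, 11) (footprint 30×7) is included at this height; Taking the union: the regions partially overlap (shared area 35.00 mm²), so overlapping operands fuse into one piece — 1 connected region. The outline is a single polygon with 12 vertices. Extrusion per mm of travel: 0.4 × 0.24 / (π × 0.875²) = 0.039912. Accumulating E over each segment gives final E = 4.3903.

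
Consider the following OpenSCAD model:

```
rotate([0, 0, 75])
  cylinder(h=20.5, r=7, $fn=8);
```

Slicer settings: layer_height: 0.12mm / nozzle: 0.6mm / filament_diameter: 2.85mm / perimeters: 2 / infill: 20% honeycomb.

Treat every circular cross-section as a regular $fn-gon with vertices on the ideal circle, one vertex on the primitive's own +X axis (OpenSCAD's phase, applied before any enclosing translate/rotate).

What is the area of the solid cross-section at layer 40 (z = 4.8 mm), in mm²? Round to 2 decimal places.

138.59 mm²

At z = 4.8 mm: the r=7 cylinder contributes a regular 8-gon of circumradius 7 (area = (8/2)·7.000²·sin(360°/8) = 138.59 mm²); (whole slice rotated 75° about Z — lengths, areas and connectivity unchanged). Overall, the cross-section is a single solid region. Net area = 138.59 mm².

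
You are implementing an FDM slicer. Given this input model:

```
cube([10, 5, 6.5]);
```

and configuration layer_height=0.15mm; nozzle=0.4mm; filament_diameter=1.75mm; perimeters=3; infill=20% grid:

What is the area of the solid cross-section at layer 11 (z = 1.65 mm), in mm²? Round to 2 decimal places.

At z = 1.65 mm: the 10×5 cube contributes its full rectangle (area 50.00 mm²). Overall, the cross-section is a single solid region. Net area = 50.00 mm².

50.00 mm²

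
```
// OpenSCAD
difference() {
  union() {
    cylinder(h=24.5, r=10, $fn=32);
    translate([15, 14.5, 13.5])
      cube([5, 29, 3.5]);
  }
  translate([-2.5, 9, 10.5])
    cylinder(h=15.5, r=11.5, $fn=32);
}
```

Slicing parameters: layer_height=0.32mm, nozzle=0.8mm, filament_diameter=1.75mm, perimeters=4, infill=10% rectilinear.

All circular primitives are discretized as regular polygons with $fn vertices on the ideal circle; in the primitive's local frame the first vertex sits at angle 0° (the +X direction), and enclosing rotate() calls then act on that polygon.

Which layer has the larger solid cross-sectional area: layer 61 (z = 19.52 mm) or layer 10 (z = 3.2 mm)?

Layer 61 (z = 19.52): the cylinder: section is a regular 32-gon, circumradius r=10 (area = (32/2)·10.000²·sin(360°/32) = 312.14 mm²); the cube at (15, 14.5) is not intersected at this z (z outside [13.5, 17]); Merging all regions: only the r=10 cylinder is present, so the union is just that shape — area = 312.14 mm²; the r=11.5 cylinder at (-2.5, 9) contributes a regular 32-gon of circumradius 11.5 (area = (32/2)·11.500²·sin(360°/32) = 412.81 mm²); After the difference (first − rest): starting from the result so far (312.14 mm²), the r=11.5 cylinder at (-2.5, 9) partially overlaps it — only the 166.01 mm² overlap (of its 412.81 mm²) is removed, clipping the outline — area = 146.13 mm². So its area = 146.13 mm². Layer 10 (z = 3.2): the r=10 cylinder contributes a regular 32-gon of circumradius 10 (area = (32/2)·10.000²·sin(360°/32) = 312.14 mm²); the cube at (15, 14.5) is absent (z outside [13.5, 17]); Taking the union: only the r=10 cylinder is present, so the union is just that shape — area = 312.14 mm²; the cylinder at (-2.5, 9) does not reach this height (z outside [10.5, 26]); Taking the first minus the rest: none of the subtracted shapes is present at this height, so the result so far is unchanged — area = 312.14 mm². So its area = 312.14 mm². Layer 10 is larger (312.14 vs 146.13 mm²).

layer 10 (z = 3.2 mm)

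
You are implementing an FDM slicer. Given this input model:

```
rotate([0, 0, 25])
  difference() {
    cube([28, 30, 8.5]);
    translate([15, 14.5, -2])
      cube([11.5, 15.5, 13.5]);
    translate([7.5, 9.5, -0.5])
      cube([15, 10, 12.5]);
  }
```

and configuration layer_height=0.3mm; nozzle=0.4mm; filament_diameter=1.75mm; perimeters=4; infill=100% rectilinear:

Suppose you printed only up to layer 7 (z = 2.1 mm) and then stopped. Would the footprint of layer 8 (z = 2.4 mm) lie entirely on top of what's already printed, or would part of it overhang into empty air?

entirely on top

Compare the two slices. At z = 2.1: the 28×30 cube contributes its full rectangle (area 840.00 mm²); the cube at (15, 14.5) (footprint 11.5×15.5) is included at this height (area 178.25 mm²); the cube at (7.5, 9.5) (footprint 15×10) is included at this height (area 150.00 mm²); Taking the first minus the rest: starting from the 28×30 cube (840.00 mm²), the 11.5×15.5 cube at (15, 14.5) lies inside it touching the edge (removes its full 178.25 mm²); the 15×10 cube at (7.5, 9.5) partially overlaps it — only the 112.50 mm² overlap (of its 150.00 mm²) is removed, clipping the outline — area = 549.25 mm²; (whole slice rotated 25° about Z — lengths, areas and connectivity unchanged). At z = 2.4: the cube (footprint 28×30) is included at this height (area 840.00 mm²); the cube at (15, 14.5) is present — its section is the full 11.5×15.5 rectangle (area 178.25 mm²); the cube at (7.5, 9.5) is present — its section is the full 15×10 rectangle (area 150.00 mm²); Subtracting the remaining from the first: starting from the 28×30 cube (840.00 mm²), the 11.5×15.5 cube at (15, 14.5) lies inside it touching the edge (removes its full 178.25 mm²); the 15×10 cube at (7.5, 9.5) partially overlaps it — only the 112.50 mm² overlap (of its 150.00 mm²) is removed, clipping the outline — area = 549.25 mm²; (whole slice rotated 25° about Z — lengths, areas and connectivity unchanged). Checking containment: the cross-section at z = 2.4 is a subset of the cross-section at z = 2.1.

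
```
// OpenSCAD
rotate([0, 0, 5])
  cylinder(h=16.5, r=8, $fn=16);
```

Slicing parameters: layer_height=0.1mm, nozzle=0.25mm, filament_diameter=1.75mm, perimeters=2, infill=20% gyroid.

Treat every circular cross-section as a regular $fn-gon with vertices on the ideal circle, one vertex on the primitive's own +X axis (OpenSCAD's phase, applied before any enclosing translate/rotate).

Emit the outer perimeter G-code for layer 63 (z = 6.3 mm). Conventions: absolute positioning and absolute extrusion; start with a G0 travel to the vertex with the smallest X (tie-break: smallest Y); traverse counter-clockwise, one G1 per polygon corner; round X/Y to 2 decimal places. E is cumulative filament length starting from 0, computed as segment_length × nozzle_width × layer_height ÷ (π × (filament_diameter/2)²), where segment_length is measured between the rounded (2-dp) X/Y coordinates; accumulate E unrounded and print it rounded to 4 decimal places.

At z = 6.3 mm: the cylinder: section is a regular 16-gon, circumradius r=8; (whole slice rotated 5° about Z — lengths, areas and connectivity unchanged). The outline is a single polygon with 16 vertices. Extrusion per mm of travel: 0.25 × 0.1 / (π × 0.875²) = 0.010394. Accumulating E over each segment gives final E = 0.5192.

G0 X-7.97 Y-0.70 Z6.30
G1 X-7.10 Y-3.69 E0.0324
G1 X-5.14 Y-6.13 E0.0649
G1 X-2.41 Y-7.63 E0.0973
G1 X0.70 Y-7.97 E0.1298
G1 X3.69 Y-7.10 E0.1622
G1 X6.13 Y-5.14 E0.1947
G1 X7.63 Y-2.41 E0.2271
G1 X7.97 Y0.70 E0.2596
G1 X7.10 Y3.69 E0.2919
G1 X5.14 Y6.13 E0.3245
G1 X2.41 Y7.63 E0.3569
G1 X-0.70 Y7.97 E0.3894
G1 X-3.69 Y7.10 E0.4217
G1 X-6.13 Y5.14 E0.4543
G1 X-7.63 Y2.41 E0.4866
G1 X-7.97 Y-0.70 E0.5192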